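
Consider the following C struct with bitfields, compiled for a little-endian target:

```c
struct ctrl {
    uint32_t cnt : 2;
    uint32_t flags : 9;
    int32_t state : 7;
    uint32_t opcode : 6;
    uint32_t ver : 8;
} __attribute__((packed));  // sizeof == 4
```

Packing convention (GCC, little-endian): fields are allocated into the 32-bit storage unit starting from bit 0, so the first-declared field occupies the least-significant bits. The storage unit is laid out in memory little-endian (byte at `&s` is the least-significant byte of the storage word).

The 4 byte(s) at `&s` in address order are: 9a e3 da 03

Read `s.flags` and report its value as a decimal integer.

230

[0]=0x9a [1]=0xe3 [2]=0xda [3]=0x03 (little-endian) → word 0x03dae39a
cnt [0+:2] = (word>>0) & 0x3 = 2
flags [2+:9] = (word>>2) & 0x1ff = 230  ←
state [11+:7] = (word>>11) & 0x7f = 92
opcode [18+:6] = (word>>18) & 0x3f = 54
ver [24+:8] = (word>>24) & 0xff = 3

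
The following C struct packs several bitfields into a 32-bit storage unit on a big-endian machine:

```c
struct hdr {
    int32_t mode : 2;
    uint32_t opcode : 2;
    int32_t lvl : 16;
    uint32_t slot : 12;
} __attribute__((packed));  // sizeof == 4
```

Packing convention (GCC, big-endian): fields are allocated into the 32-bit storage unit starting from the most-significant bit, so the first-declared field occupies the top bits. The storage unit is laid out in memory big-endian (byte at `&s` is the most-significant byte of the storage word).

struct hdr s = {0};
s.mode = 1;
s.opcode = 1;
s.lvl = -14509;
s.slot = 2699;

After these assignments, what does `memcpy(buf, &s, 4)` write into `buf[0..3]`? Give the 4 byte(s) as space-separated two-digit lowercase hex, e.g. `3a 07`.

mode (2b) val=1 bits=0x1 at bit 30: 0x40000000
opcode (2b) val=1 bits=0x1 at bit 28: 0x50000000
lvl (16b) val=-14509 bits=0xc753 at bit 12: 0x5c753000
slot (12b) val=2699 bits=0xa8b at bit 0: 0x5c753a8b
word = 0x5c753a8b → big-endian bytes:
  [0]=0x5c  [1]=0x75  [2]=0x3a  [3]=0x8b

5c 75 3a 8b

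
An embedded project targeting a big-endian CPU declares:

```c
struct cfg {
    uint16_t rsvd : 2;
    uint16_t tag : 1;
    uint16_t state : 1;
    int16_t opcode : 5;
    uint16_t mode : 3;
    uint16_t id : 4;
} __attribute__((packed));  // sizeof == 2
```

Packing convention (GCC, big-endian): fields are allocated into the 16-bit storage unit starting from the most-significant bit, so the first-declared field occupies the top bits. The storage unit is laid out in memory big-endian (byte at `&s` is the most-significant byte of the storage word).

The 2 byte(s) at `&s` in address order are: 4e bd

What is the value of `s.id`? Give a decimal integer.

[0]=0x4e [1]=0xbd (big-endian) → word 0x4ebd
rsvd [14+:2] = (word>>14) & 0x3 = 1
tag [13+:1] = (word>>13) & 0x1 = 0
state [12+:1] = (word>>12) & 0x1 = 0
opcode [7+:5] = (word>>7) & 0x1f = 29
mode [4+:3] = (word>>4) & 0x7 = 3
id [0+:4] = (word>>0) & 0xf = 13  ←

13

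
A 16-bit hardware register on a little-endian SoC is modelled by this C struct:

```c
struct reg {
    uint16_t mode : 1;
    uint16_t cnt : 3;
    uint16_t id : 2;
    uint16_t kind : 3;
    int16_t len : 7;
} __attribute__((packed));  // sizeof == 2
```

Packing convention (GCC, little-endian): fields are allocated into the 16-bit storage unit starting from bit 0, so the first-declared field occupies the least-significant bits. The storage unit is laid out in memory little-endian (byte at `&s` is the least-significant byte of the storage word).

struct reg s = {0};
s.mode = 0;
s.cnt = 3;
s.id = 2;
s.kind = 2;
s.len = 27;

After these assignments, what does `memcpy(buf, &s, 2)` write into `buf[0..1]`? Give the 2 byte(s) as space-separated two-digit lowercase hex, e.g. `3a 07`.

a6 36

mode:1 = 0 → 0x0 << 0 → word 0x0000
cnt:3 = 3 → 0x3 << 1 → word 0x0006
id:2 = 2 → 0x2 << 4 → word 0x0026
kind:3 = 2 → 0x2 << 6 → word 0x00a6
len:7 = 27 → 0x1b << 9 → word 0x36a6
word = 0x36a6 → little-endian bytes:
  [0]=0xa6  [1]=0x36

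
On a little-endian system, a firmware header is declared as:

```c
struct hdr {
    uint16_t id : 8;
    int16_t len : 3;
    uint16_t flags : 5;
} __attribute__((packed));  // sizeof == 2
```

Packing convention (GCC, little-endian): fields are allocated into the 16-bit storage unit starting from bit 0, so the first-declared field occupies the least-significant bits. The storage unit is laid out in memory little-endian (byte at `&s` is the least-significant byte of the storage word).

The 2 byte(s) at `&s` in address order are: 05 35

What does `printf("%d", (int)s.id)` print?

[0]=0x05 [1]=0x35 (little-endian) → word 0x3505
id:8 @ bit 0 → (0x3505>>0)&0xff = 0x5  ←
len:3 @ bit 8 → (0x3505>>8)&0x7 = 0x5
flags:5 @ bit 11 → (0x3505>>11)&0x1f = 0x6

5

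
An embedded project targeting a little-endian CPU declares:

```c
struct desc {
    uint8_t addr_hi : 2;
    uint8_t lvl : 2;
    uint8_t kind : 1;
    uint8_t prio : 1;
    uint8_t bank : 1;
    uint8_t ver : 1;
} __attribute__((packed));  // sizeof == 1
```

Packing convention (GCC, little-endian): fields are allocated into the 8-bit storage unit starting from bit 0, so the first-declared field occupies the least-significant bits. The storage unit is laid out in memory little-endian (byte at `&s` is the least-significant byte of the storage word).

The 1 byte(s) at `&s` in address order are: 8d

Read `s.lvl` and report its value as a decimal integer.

3

[0]=0x8d (little-endian) → word 0x8d
addr_hi [0+:2] = (word>>0) & 0x3 = 1
lvl [2+:2] = (word>>2) & 0x3 = 3  ←
kind [4+:1] = (word>>4) & 0x1 = 0
prio [5+:1] = (word>>5) & 0x1 = 0
bank [6+:1] = (word>>6) & 0x1 = 0
ver [7+:1] = (word>>7) & 0x1 = 1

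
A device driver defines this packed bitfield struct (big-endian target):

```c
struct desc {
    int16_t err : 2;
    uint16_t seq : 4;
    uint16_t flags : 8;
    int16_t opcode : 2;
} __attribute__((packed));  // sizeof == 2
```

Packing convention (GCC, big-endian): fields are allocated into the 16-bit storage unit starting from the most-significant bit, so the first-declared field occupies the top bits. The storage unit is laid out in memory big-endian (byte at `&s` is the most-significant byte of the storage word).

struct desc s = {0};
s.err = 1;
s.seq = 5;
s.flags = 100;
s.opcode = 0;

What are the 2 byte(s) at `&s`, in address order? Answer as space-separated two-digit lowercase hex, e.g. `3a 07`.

55 90

err (2b) val=1 bits=0x1 at bit 14: 0x4000
seq (4b) val=5 bits=0x5 at bit 10: 0x5400
flags (8b) val=100 bits=0x64 at bit 2: 0x5590
opcode (2b) val=0 bits=0x0 at bit 0: 0x5590
word = 0x5590 → big-endian bytes:
  [0]=0x55  [1]=0x90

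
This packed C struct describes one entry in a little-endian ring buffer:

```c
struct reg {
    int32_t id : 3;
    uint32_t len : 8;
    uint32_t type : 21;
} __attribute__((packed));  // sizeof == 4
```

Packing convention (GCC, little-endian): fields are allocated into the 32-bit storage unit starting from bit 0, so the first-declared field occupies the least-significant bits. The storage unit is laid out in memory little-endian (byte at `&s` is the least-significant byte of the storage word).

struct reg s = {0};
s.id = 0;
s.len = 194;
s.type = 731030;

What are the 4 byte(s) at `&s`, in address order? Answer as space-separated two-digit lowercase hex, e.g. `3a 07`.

[0+:3] id=0 & 0x7 = 0x0; word=0x00000000
[3+:8] len=194 & 0xff = 0xc2; word=0x00000610
[11+:21] type=731030 & 0x1fffff = 0xb2796; word=0x593cb610
word = 0x593cb610 → little-endian bytes:
  [0]=0x10  [1]=0xb6  [2]=0x3c  [3]=0x59

10 b6 3c 59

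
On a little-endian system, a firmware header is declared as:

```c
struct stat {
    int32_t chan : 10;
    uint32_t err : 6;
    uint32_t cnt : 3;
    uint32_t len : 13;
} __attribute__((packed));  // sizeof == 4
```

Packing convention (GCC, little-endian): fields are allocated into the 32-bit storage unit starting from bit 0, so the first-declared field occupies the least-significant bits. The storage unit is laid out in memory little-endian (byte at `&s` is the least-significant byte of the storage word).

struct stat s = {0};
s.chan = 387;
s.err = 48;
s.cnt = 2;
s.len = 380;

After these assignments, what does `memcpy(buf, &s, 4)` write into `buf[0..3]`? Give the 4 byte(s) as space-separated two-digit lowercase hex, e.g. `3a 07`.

83 c1 e2 0b

chan (10b) val=387 bits=0x183 at bit 0: 0x00000183
err (6b) val=48 bits=0x30 at bit 10: 0x0000c183
cnt (3b) val=2 bits=0x2 at bit 16: 0x0002c183
len (13b) val=380 bits=0x17c at bit 19: 0x0be2c183
word = 0x0be2c183 → little-endian bytes:
  [0]=0x83  [1]=0xc1  [2]=0xe2  [3]=0x0b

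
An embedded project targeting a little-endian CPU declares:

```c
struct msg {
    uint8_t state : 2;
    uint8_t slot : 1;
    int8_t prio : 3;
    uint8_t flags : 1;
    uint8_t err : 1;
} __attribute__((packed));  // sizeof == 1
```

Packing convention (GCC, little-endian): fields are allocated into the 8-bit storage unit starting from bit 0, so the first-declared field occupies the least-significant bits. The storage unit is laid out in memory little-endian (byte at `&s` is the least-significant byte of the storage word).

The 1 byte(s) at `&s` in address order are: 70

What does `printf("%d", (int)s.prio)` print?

-2

[0]=0x70 (little-endian) → word 0x70
state [0+:2] = (word>>0) & 0x3 = 0
slot [2+:1] = (word>>2) & 0x1 = 0
prio [3+:3] = (word>>3) & 0x7 = 6  ←
flags [6+:1] = (word>>6) & 0x1 = 1
err [7+:1] = (word>>7) & 0x1 = 0
prio signed 3b, MSB=1: 6 - 8 = -2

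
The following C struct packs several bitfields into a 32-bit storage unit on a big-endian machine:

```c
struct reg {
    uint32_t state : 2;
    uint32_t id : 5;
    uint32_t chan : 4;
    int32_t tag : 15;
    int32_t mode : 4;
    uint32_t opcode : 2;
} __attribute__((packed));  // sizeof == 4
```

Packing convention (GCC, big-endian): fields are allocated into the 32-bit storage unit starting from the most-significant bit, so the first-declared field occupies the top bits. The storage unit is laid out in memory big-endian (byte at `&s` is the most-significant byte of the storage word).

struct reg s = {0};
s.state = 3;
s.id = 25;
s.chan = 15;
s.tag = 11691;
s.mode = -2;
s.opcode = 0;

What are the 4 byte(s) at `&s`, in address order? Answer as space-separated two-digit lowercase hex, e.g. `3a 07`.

state (2b) val=3 bits=0x3 at bit 30: 0xc0000000
id (5b) val=25 bits=0x19 at bit 25: 0xf2000000
chan (4b) val=15 bits=0xf at bit 21: 0xf3e00000
tag (15b) val=11691 bits=0x2dab at bit 6: 0xf3eb6ac0
mode (4b) val=-2 bits=0xe at bit 2: 0xf3eb6af8
opcode (2b) val=0 bits=0x0 at bit 0: 0xf3eb6af8
word = 0xf3eb6af8 → big-endian bytes:
  [0]=0xf3  [1]=0xeb  [2]=0x6a  [3]=0xf8

f3 eb 6a f8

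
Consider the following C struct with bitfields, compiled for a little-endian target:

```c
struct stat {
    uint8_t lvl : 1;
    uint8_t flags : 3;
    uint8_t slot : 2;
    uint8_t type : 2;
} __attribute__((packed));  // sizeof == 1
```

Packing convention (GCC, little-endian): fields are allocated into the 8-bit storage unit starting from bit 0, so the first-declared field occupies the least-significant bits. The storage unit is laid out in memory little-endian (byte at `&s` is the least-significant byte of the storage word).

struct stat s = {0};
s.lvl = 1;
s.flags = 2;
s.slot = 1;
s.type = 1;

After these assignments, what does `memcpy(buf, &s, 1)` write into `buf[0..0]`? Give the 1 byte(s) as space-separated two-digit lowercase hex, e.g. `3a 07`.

55

lvl (1b) val=1 bits=0x1 at bit 0: 0x01
flags (3b) val=2 bits=0x2 at bit 1: 0x05
slot (2b) val=1 bits=0x1 at bit 4: 0x15
type (2b) val=1 bits=0x1 at bit 6: 0x55
word = 0x55 → little-endian bytes:
  [0]=0x55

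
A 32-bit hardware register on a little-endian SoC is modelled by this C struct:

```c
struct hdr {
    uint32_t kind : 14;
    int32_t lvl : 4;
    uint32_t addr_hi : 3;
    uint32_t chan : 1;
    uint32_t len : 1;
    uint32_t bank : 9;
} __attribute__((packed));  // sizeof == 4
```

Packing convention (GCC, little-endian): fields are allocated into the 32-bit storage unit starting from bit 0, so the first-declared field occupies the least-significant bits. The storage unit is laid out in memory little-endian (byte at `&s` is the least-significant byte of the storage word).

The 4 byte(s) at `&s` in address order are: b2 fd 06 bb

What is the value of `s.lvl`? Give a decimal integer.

[0]=0xb2 [1]=0xfd [2]=0x06 [3]=0xbb (little-endian) → word 0xbb06fdb2
kind:14 @ bit 0 → (0xbb06fdb2>>0)&0x3fff = 0x3db2
lvl:4 @ bit 14 → (0xbb06fdb2>>14)&0xf = 0xb  ←
addr_hi:3 @ bit 18 → (0xbb06fdb2>>18)&0x7 = 0x1
chan:1 @ bit 21 → (0xbb06fdb2>>21)&0x1 = 0x0
len:1 @ bit 22 → (0xbb06fdb2>>22)&0x1 = 0x0
bank:9 @ bit 23 → (0xbb06fdb2>>23)&0x1ff = 0x176
lvl signed 4b, MSB=1: 11 - 16 = -5

-5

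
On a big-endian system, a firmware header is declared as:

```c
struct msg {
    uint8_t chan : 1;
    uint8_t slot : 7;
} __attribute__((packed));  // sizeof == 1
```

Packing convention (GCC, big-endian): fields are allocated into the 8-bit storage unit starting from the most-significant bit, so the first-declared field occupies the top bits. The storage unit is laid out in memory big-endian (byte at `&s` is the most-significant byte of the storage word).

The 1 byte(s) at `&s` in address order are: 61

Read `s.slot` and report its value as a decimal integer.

[0]=0x61 (big-endian) → word 0x61
chan:1 @ bit 7 → (0x61>>7)&0x1 = 0x0
slot:7 @ bit 0 → (0x61>>0)&0x7f = 0x61  ←

97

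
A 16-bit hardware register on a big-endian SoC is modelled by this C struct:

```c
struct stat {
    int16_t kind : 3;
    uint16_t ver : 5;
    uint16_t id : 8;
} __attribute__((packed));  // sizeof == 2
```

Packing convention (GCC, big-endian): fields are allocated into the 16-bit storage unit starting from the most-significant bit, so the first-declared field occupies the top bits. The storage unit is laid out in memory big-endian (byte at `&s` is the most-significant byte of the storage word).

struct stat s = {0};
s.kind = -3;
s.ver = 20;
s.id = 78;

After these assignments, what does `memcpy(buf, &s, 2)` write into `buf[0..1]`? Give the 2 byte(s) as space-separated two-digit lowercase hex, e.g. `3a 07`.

b4 4e

kind (3b) val=-3 bits=0x5 at bit 13: 0xa000
ver (5b) val=20 bits=0x14 at bit 8: 0xb400
id (8b) val=78 bits=0x4e at bit 0: 0xb44e
word = 0xb44e → big-endian bytes:
  [0]=0xb4  [1]=0x4e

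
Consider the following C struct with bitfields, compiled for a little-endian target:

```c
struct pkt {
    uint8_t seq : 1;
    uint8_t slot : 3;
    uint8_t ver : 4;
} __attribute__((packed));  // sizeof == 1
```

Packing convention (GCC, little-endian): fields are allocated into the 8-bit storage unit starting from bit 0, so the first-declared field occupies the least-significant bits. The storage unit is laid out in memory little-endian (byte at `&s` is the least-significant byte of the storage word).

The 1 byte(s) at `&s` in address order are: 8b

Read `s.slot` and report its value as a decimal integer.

5

[0]=0x8b (little-endian) → word 0x8b
seq:1 @ bit 0 → (0x8b>>0)&0x1 = 0x1
slot:3 @ bit 1 → (0x8b>>1)&0x7 = 0x5  ←
ver:4 @ bit 4 → (0x8b>>4)&0xf = 0x8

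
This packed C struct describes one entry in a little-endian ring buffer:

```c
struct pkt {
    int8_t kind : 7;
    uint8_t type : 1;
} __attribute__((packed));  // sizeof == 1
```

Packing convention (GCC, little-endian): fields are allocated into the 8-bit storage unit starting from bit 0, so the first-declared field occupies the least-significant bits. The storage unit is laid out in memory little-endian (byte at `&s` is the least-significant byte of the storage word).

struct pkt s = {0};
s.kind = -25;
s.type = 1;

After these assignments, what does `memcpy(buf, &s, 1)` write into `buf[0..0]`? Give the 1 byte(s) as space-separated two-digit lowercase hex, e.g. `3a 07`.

e7

kind:7 = -25 → 0x67 << 0 → word 0x67
type:1 = 1 → 0x1 << 7 → word 0xe7
word = 0xe7 → little-endian bytes:
  [0]=0xe7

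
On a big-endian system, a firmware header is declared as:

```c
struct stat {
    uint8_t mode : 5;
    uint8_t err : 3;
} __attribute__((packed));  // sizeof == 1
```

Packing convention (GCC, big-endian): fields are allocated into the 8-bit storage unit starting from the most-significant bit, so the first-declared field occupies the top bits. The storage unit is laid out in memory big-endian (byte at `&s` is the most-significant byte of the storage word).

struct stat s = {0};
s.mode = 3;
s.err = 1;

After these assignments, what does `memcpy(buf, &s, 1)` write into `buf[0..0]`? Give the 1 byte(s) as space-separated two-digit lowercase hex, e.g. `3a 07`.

19

mode (5b) val=3 bits=0x3 at bit 3: 0x18
err (3b) val=1 bits=0x1 at bit 0: 0x19
word = 0x19 → big-endian bytes:
  [0]=0x19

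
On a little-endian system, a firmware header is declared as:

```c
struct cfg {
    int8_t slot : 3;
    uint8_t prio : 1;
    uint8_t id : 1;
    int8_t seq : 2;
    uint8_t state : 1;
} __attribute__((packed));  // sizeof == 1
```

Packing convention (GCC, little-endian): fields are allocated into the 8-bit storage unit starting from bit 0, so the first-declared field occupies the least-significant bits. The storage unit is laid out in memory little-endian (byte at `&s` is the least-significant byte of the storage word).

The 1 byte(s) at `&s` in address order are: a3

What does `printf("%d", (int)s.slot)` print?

3

[0]=0xa3 (little-endian) → word 0xa3
slot [0+:3] = (word>>0) & 0x7 = 3  ←
prio [3+:1] = (word>>3) & 0x1 = 0
id [4+:1] = (word>>4) & 0x1 = 0
seq [5+:2] = (word>>5) & 0x3 = 1
state [7+:1] = (word>>7) & 0x1 = 1
slot signed 3b, MSB=0: value = 3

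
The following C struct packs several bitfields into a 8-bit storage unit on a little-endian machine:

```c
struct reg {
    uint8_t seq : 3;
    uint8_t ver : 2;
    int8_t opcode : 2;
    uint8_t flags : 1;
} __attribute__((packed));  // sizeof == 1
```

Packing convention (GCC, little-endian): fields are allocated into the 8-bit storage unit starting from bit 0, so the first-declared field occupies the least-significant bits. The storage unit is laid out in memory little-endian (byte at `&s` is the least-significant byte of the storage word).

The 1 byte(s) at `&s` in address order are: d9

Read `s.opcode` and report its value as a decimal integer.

[0]=0xd9 (little-endian) → word 0xd9
seq [0+:3] = (word>>0) & 0x7 = 1
ver [3+:2] = (word>>3) & 0x3 = 3
opcode [5+:2] = (word>>5) & 0x3 = 2  ←
flags [7+:1] = (word>>7) & 0x1 = 1
opcode signed 2b, MSB=1: 2 - 4 = -2

-2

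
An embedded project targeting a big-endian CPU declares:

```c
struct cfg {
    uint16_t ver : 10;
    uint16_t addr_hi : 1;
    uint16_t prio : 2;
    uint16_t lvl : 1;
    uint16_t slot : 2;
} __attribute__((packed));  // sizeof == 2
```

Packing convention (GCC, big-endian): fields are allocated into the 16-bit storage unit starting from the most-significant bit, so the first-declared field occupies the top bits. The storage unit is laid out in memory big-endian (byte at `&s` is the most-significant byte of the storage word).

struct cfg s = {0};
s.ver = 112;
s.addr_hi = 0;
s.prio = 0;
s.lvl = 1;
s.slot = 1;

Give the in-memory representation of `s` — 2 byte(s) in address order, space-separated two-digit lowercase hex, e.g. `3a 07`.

ver:10 = 112 → 0x70 << 6 → word 0x1c00
addr_hi:1 = 0 → 0x0 << 5 → word 0x1c00
prio:2 = 0 → 0x0 << 3 → word 0x1c00
lvl:1 = 1 → 0x1 << 2 → word 0x1c04
slot:2 = 1 → 0x1 << 0 → word 0x1c05
word = 0x1c05 → big-endian bytes:
  [0]=0x1c  [1]=0x05

1c 05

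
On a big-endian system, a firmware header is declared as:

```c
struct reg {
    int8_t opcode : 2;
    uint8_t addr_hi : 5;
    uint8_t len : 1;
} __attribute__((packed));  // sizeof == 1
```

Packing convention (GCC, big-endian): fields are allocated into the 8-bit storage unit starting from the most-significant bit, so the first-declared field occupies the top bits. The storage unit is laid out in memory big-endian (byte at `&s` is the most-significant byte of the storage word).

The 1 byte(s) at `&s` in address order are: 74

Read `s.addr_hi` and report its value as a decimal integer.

[0]=0x74 (big-endian) → word 0x74
opcode [6+:2] = (word>>6) & 0x3 = 1
addr_hi [1+:5] = (word>>1) & 0x1f = 26  ←
len [0+:1] = (word>>0) & 0x1 = 0

26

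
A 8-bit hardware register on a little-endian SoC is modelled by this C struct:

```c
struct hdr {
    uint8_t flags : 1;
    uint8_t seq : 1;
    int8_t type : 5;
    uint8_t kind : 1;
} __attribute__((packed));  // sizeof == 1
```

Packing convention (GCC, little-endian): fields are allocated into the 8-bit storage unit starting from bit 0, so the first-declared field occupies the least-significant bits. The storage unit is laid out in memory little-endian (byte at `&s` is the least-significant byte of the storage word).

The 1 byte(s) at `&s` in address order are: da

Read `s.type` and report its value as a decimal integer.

[0]=0xda (little-endian) → word 0xda
flags:1 @ bit 0 → (0xda>>0)&0x1 = 0x0
seq:1 @ bit 1 → (0xda>>1)&0x1 = 0x1
type:5 @ bit 2 → (0xda>>2)&0x1f = 0x16  ←
kind:1 @ bit 7 → (0xda>>7)&0x1 = 0x1
type signed 5b, MSB=1: 22 - 32 = -10

-10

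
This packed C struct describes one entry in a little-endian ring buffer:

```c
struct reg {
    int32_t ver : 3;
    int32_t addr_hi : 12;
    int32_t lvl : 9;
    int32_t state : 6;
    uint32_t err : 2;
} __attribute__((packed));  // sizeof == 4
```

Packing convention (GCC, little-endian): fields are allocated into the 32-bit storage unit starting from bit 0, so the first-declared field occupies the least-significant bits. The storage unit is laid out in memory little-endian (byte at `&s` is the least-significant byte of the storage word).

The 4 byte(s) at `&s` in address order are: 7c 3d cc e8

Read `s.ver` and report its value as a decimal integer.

-4

[0]=0x7c [1]=0x3d [2]=0xcc [3]=0xe8 (little-endian) → word 0xe8cc3d7c
ver [0+:3] = (word>>0) & 0x7 = 4  ←
addr_hi [3+:12] = (word>>3) & 0xfff = 1967
lvl [15+:9] = (word>>15) & 0x1ff = 408
state [24+:6] = (word>>24) & 0x3f = 40
err [30+:2] = (word>>30) & 0x3 = 3
ver signed 3b, MSB=1: 4 - 8 = -4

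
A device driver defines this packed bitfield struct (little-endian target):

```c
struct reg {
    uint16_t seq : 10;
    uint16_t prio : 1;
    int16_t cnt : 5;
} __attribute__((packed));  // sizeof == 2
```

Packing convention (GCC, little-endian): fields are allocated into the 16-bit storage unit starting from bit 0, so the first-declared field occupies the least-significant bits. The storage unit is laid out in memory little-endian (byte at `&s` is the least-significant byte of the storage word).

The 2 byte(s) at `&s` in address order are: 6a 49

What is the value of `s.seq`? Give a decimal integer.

[0]=0x6a [1]=0x49 (little-endian) → word 0x496a
seq [0+:10] = (word>>0) & 0x3ff = 362  ←
prio [10+:1] = (word>>10) & 0x1 = 0
cnt [11+:5] = (word>>11) & 0x1f = 9

362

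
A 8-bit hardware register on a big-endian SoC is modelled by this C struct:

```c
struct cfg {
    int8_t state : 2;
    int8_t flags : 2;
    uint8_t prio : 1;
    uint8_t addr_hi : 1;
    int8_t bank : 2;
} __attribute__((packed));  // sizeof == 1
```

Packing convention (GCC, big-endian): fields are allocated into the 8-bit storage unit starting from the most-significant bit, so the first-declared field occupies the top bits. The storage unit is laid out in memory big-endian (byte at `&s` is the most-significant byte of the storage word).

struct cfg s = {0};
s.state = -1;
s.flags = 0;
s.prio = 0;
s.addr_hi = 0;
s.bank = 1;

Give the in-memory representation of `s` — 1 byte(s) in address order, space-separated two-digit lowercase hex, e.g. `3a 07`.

c1

state (2b) val=-1 bits=0x3 at bit 6: 0xc0
flags (2b) val=0 bits=0x0 at bit 4: 0xc0
prio (1b) val=0 bits=0x0 at bit 3: 0xc0
addr_hi (1b) val=0 bits=0x0 at bit 2: 0xc0
bank (2b) val=1 bits=0x1 at bit 0: 0xc1
word = 0xc1 → big-endian bytes:
  [0]=0xc1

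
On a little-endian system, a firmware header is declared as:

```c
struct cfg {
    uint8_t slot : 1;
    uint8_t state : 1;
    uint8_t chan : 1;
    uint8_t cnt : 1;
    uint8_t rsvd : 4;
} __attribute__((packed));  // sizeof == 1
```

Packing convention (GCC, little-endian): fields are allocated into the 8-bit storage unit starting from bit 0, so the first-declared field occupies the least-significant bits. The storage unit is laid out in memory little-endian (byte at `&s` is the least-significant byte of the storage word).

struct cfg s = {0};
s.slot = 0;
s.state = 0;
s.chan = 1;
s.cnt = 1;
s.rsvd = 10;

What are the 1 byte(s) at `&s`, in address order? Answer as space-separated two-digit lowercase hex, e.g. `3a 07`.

ac

slot:1 = 0 → 0x0 << 0 → word 0x00
state:1 = 0 → 0x0 << 1 → word 0x00
chan:1 = 1 → 0x1 << 2 → word 0x04
cnt:1 = 1 → 0x1 << 3 → word 0x0c
rsvd:4 = 10 → 0xa << 4 → word 0xac
word = 0xac → little-endian bytes:
  [0]=0xac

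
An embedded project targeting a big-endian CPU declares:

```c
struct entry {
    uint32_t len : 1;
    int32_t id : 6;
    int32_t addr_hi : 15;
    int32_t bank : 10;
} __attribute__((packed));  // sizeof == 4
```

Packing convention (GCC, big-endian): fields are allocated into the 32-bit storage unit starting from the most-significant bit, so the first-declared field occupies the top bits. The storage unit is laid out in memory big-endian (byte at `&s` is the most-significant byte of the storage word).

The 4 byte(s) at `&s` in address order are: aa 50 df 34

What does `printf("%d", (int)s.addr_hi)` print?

[0]=0xaa [1]=0x50 [2]=0xdf [3]=0x34 (big-endian) → word 0xaa50df34
len:1 @ bit 31 → (0xaa50df34>>31)&0x1 = 0x1
id:6 @ bit 25 → (0xaa50df34>>25)&0x3f = 0x15
addr_hi:15 @ bit 10 → (0xaa50df34>>10)&0x7fff = 0x1437  ←
bank:10 @ bit 0 → (0xaa50df34>>0)&0x3ff = 0x334
addr_hi signed 15b, MSB=0: value = 5175

5175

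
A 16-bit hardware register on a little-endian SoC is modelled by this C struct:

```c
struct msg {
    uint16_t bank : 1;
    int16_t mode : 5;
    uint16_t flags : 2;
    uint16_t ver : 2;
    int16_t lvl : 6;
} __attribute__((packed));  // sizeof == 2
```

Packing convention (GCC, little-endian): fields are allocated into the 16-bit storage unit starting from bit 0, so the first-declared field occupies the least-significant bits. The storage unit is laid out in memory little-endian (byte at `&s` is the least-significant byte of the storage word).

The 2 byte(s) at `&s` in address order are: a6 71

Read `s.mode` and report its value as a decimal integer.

[0]=0xa6 [1]=0x71 (little-endian) → word 0x71a6
bank:1 @ bit 0 → (0x71a6>>0)&0x1 = 0x0
mode:5 @ bit 1 → (0x71a6>>1)&0x1f = 0x13  ←
flags:2 @ bit 6 → (0x71a6>>6)&0x3 = 0x2
ver:2 @ bit 8 → (0x71a6>>8)&0x3 = 0x1
lvl:6 @ bit 10 → (0x71a6>>10)&0x3f = 0x1c
mode signed 5b, MSB=1: 19 - 32 = -13

-13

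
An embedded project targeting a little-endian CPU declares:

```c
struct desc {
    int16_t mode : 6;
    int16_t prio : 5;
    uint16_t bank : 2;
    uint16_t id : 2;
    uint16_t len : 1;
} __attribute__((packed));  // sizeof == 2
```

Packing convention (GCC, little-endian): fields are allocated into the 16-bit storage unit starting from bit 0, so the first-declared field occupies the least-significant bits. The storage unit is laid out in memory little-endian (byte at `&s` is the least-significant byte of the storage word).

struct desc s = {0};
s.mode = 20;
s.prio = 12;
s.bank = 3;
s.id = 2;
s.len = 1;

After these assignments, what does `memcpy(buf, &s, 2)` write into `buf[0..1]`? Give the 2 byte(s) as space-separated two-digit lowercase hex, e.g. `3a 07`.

14 db

mode:6 = 20 → 0x14 << 0 → word 0x0014
prio:5 = 12 → 0xc << 6 → word 0x0314
bank:2 = 3 → 0x3 << 11 → word 0x1b14
id:2 = 2 → 0x2 << 13 → word 0x5b14
len:1 = 1 → 0x1 << 15 → word 0xdb14
word = 0xdb14 → little-endian bytes:
  [0]=0x14  [1]=0xdb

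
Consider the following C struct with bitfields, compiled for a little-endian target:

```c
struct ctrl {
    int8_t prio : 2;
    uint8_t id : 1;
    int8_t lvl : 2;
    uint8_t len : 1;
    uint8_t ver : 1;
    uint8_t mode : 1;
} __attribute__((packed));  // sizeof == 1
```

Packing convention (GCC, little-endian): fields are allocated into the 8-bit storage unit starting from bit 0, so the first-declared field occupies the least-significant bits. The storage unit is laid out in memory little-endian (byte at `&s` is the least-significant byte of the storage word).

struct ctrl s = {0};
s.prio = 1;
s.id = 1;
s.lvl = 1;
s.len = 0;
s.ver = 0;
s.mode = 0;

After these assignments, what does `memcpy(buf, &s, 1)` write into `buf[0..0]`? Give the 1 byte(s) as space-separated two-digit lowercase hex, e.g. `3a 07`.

prio (2b) val=1 bits=0x1 at bit 0: 0x01
id (1b) val=1 bits=0x1 at bit 2: 0x05
lvl (2b) val=1 bits=0x1 at bit 3: 0x0d
len (1b) val=0 bits=0x0 at bit 5: 0x0d
ver (1b) val=0 bits=0x0 at bit 6: 0x0d
mode (1b) val=0 bits=0x0 at bit 7: 0x0d
word = 0x0d → little-endian bytes:
  [0]=0x0d

0d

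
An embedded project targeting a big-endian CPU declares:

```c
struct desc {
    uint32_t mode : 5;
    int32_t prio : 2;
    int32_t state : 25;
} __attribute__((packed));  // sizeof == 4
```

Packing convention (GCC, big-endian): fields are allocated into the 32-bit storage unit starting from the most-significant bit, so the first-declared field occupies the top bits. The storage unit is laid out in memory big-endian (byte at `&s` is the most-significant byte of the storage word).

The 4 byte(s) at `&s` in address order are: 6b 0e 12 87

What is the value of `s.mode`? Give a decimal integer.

13

[0]=0x6b [1]=0x0e [2]=0x12 [3]=0x87 (big-endian) → word 0x6b0e1287
mode:5 @ bit 27 → (0x6b0e1287>>27)&0x1f = 0xd  ←
prio:2 @ bit 25 → (0x6b0e1287>>25)&0x3 = 0x1
state:25 @ bit 0 → (0x6b0e1287>>0)&0x1ffffff = 0x10e1287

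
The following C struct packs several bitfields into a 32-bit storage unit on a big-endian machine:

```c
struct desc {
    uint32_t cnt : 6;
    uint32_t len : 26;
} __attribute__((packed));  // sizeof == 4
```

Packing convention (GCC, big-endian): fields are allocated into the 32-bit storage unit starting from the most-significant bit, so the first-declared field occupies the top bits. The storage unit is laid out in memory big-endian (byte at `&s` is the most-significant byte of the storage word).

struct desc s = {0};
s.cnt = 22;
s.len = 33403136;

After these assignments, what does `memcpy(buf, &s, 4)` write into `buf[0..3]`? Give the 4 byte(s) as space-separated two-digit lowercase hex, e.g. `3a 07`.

59 fd b1 00

cnt:6 = 22 → 0x16 << 26 → word 0x58000000
len:26 = 33403136 → 0x1fdb100 << 0 → word 0x59fdb100
word = 0x59fdb100 → big-endian bytes:
  [0]=0x59  [1]=0xfd  [2]=0xb1  [3]=0x00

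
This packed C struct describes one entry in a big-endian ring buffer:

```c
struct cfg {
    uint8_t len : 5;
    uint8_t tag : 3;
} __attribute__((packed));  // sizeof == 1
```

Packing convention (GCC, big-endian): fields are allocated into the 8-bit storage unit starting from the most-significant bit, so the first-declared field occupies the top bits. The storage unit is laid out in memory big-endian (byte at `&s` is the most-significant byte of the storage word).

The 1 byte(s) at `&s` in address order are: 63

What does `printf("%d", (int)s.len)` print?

[0]=0x63 (big-endian) → word 0x63
len:5 @ bit 3 → (0x63>>3)&0x1f = 0xc  ←
tag:3 @ bit 0 → (0x63>>0)&0x7 = 0x3

12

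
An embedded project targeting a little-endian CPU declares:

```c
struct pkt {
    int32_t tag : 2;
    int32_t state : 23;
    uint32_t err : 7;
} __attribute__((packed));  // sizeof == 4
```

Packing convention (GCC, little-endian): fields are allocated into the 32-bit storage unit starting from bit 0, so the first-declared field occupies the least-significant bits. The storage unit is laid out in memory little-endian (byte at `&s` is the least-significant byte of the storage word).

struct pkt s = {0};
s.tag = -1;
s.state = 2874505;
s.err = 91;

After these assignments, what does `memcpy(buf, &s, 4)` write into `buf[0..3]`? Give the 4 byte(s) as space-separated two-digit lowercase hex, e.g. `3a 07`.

[0+:2] tag=-1 & 0x3 = 0x3; word=0x00000003
[2+:23] state=2874505 & 0x7fffff = 0x2bdc89; word=0x00af7227
[25+:7] err=91 & 0x7f = 0x5b; word=0xb6af7227
word = 0xb6af7227 → little-endian bytes:
  [0]=0x27  [1]=0x72  [2]=0xaf  [3]=0xb6

27 72 af b6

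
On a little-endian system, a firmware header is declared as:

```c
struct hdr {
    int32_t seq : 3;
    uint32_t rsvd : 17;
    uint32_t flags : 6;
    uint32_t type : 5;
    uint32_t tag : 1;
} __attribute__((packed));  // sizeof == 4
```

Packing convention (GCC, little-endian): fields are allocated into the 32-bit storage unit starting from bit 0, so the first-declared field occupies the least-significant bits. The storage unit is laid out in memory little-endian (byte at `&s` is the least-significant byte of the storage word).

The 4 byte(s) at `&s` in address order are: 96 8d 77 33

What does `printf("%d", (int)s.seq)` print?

[0]=0x96 [1]=0x8d [2]=0x77 [3]=0x33 (little-endian) → word 0x33778d96
seq:3 @ bit 0 → (0x33778d96>>0)&0x7 = 0x6  ←
rsvd:17 @ bit 3 → (0x33778d96>>3)&0x1ffff = 0xf1b2
flags:6 @ bit 20 → (0x33778d96>>20)&0x3f = 0x37
type:5 @ bit 26 → (0x33778d96>>26)&0x1f = 0xc
tag:1 @ bit 31 → (0x33778d96>>31)&0x1 = 0x0
seq signed 3b, MSB=1: 6 - 8 = -2

-2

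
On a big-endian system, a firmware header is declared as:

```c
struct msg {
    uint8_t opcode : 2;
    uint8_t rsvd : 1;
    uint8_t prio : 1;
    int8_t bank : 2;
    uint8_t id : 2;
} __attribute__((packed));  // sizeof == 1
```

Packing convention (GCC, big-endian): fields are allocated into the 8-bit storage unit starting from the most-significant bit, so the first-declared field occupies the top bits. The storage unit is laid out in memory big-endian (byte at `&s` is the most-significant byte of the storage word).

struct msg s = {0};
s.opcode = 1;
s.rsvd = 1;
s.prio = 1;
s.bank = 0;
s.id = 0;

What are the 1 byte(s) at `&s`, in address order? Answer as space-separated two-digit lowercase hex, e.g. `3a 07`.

70

opcode:2 = 1 → 0x1 << 6 → word 0x40
rsvd:1 = 1 → 0x1 << 5 → word 0x60
prio:1 = 1 → 0x1 << 4 → word 0x70
bank:2 = 0 → 0x0 << 2 → word 0x70
id:2 = 0 → 0x0 << 0 → word 0x70
word = 0x70 → big-endian bytes:
  [0]=0x70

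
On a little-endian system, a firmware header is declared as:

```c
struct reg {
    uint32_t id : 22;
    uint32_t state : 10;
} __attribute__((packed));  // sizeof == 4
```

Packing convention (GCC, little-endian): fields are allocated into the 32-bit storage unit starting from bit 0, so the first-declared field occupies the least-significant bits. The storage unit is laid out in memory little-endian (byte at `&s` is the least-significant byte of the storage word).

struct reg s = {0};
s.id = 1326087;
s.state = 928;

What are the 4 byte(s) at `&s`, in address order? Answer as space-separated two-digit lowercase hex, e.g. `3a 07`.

id:22 = 1326087 → 0x143c07 << 0 → word 0x00143c07
state:10 = 928 → 0x3a0 << 22 → word 0xe8143c07
word = 0xe8143c07 → little-endian bytes:
  [0]=0x07  [1]=0x3c  [2]=0x14  [3]=0xe8

07 3c 14 e8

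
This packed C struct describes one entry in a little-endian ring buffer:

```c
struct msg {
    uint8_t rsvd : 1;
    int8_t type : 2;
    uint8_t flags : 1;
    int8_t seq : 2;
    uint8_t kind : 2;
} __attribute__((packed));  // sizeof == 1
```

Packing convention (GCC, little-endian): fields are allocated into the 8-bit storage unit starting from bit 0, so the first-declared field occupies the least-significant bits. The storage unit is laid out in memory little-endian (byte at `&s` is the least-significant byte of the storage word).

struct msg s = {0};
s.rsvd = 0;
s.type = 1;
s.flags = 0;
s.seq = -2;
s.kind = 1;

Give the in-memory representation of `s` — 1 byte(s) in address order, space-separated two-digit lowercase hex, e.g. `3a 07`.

rsvd:1 = 0 → 0x0 << 0 → word 0x00
type:2 = 1 → 0x1 << 1 → word 0x02
flags:1 = 0 → 0x0 << 3 → word 0x02
seq:2 = -2 → 0x2 << 4 → word 0x22
kind:2 = 1 → 0x1 << 6 → word 0x62
word = 0x62 → little-endian bytes:
  [0]=0x62

62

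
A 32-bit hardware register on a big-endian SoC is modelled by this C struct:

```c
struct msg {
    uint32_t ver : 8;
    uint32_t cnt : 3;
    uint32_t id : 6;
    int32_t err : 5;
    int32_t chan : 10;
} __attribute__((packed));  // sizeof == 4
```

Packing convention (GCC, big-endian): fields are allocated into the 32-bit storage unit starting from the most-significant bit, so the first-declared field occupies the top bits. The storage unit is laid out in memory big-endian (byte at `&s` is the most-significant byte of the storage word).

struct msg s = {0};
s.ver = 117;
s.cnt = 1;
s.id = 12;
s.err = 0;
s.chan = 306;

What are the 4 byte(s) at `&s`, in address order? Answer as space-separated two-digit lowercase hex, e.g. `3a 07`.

[24+:8] ver=117 & 0xff = 0x75; word=0x75000000
[21+:3] cnt=1 & 0x7 = 0x1; word=0x75200000
[15+:6] id=12 & 0x3f = 0xc; word=0x75260000
[10+:5] err=0 & 0x1f = 0x0; word=0x75260000
[0+:10] chan=306 & 0x3ff = 0x132; word=0x75260132
word = 0x75260132 → big-endian bytes:
  [0]=0x75  [1]=0x26  [2]=0x01  [3]=0x32

75 26 01 32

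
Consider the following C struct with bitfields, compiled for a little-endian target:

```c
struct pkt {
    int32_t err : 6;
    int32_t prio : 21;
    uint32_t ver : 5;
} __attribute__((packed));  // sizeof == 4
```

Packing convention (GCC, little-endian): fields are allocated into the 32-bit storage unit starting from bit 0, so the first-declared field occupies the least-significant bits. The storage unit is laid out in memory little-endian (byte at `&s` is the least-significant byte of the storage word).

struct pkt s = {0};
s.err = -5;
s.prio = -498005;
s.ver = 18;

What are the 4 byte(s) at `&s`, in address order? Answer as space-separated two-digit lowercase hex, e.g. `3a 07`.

fb aa 19 96

err (6b) val=-5 bits=0x3b at bit 0: 0x0000003b
prio (21b) val=-498005 bits=0x1866ab at bit 6: 0x0619aafb
ver (5b) val=18 bits=0x12 at bit 27: 0x9619aafb
word = 0x9619aafb → little-endian bytes:
  [0]=0xfb  [1]=0xaa  [2]=0x19  [3]=0x96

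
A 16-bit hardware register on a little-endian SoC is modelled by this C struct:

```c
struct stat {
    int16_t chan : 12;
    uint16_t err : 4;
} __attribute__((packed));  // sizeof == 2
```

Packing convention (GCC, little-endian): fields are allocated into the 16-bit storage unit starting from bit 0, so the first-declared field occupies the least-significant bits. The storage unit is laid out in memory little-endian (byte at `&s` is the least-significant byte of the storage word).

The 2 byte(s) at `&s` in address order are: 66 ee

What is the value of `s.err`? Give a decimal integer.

[0]=0x66 [1]=0xee (little-endian) → word 0xee66
chan:12 @ bit 0 → (0xee66>>0)&0xfff = 0xe66
err:4 @ bit 12 → (0xee66>>12)&0xf = 0xe  ←

14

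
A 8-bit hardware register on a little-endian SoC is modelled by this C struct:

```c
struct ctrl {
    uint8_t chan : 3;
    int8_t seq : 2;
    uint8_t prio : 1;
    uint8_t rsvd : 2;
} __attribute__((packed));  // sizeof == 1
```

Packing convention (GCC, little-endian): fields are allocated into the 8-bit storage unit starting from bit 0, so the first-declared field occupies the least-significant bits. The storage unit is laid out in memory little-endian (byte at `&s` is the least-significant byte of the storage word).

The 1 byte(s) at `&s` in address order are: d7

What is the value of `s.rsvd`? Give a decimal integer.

3

[0]=0xd7 (little-endian) → word 0xd7
chan:3 @ bit 0 → (0xd7>>0)&0x7 = 0x7
seq:2 @ bit 3 → (0xd7>>3)&0x3 = 0x2
prio:1 @ bit 5 → (0xd7>>5)&0x1 = 0x0
rsvd:2 @ bit 6 → (0xd7>>6)&0x3 = 0x3  ←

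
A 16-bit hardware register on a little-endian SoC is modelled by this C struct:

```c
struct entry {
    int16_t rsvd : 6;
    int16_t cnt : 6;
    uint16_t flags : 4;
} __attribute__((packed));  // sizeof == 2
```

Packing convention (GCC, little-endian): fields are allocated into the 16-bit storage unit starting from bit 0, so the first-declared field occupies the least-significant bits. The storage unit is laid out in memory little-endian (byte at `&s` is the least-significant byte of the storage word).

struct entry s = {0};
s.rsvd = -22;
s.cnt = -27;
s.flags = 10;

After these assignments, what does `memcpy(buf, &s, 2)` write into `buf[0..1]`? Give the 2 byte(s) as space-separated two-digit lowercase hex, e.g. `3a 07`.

rsvd:6 = -22 → 0x2a << 0 → word 0x002a
cnt:6 = -27 → 0x25 << 6 → word 0x096a
flags:4 = 10 → 0xa << 12 → word 0xa96a
word = 0xa96a → little-endian bytes:
  [0]=0x6a  [1]=0xa9

6a a9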